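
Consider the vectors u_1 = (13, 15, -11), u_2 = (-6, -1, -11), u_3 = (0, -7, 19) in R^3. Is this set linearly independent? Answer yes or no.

no

Form the matrix with these vectors as rows and row reduce.
R2 ← R2 + (6/13)·R1: [0, 77/13, -209/13]
R3 ← R3 + (13/11)·R2: [0, 0, 0]
2 nonzero rows, so the 3 vectors span a space of dimension 2.
Since 2 < 3, the vectors are linearly dependent.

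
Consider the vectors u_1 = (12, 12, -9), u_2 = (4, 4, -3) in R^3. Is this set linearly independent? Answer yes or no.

no

Form the matrix with these vectors as rows and row reduce.
R2 ← R2 − (1/3)·R1: [0, 0, 0]
1 nonzero row, so the 2 vectors span a space of dimension 1.
Since 1 < 2, the vectors are linearly dependent.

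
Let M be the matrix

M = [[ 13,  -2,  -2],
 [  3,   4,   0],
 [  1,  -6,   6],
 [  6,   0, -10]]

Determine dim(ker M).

Row reduce to echelon form.
R2 ← R2 − (3/13)·R1: [0, 58/13, 6/13]
R3 ← R3 − (1/13)·R1: [0, -76/13, 80/13]
R4 ← R4 − (6/13)·R1: [0, 12/13, -118/13]
R3 ← R3 + (38/29)·R2: [0, 0, 196/29]
R4 ← R4 − (6/29)·R2: [0, 0, -266/29]
R4 ← R4 + (19/14)·R3: [0, 0, 0]
3 nonzero rows, so rank(M) = 3.
M has 3 columns; by rank–nullity, nullity = 3 − 3 = 0.

0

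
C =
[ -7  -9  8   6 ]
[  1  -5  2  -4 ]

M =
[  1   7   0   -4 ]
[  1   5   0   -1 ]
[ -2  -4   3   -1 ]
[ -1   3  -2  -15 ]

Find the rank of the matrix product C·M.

First compute CM:
[[-38, -108,  12, -61],
 [ -4, -38,  14,  59]]
Now row reduce the product.
R2 ← R2 − (2/19)·R1: [0, -506/19, 242/19, 1243/19]
2 nonzero rows, so rank(CM) = 2.

2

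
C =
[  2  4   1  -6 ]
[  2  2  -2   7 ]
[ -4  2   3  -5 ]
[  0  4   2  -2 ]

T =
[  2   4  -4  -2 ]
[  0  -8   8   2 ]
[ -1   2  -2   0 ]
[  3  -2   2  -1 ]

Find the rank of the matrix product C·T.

2

First compute CT:
[[-15, -10,  10,  10],
 [ 27, -26,  26,  -7],
 [-26, -16,  16,  17],
 [ -8, -24,  24,  10]]
Now row reduce the product.
R2 ← R2 + (9/5)·R1: [0, -44, 44, 11]
R3 ← R3 − (26/15)·R1: [0, 4/3, -4/3, -1/3]
R4 ← R4 − (8/15)·R1: [0, -56/3, 56/3, 14/3]
R3 ← R3 + (1/33)·R2: [0, 0, 0, 0]
R4 ← R4 − (14/33)·R2: [0, 0, 0, 0]
2 nonzero rows, so rank(CT) = 2.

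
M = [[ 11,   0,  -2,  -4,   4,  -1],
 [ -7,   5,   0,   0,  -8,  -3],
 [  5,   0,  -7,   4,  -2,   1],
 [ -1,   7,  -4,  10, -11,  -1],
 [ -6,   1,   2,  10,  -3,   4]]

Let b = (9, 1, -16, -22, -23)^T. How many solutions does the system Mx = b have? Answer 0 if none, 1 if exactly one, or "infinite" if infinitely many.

Row reduce the augmented matrix [M | b].
R2 ← R2 + (7/11)·R1: [0, 5, -14/11, -28/11, -60/11, -40/11, 74/11]
R3 ← R3 − (5/11)·R1: [0, 0, -67/11, 64/11, -42/11, 16/11, -221/11]
R4 ← R4 + (1/11)·R1: [0, 7, -46/11, 106/11, -117/11, -12/11, -233/11]
R5 ← R5 + (6/11)·R1: [0, 1, 10/11, 86/11, -9/11, 38/11, -199/11]
R4 ← R4 − (7/5)·R2: [0, 0, -12/5, 66/5, -3, 4, -153/5]
R5 ← R5 − (1/5)·R2: [0, 0, 64/55, 458/55, 3/11, 46/11, -1069/55]
R4 ← R4 − (132/335)·R3: [0, 0, 0, 3654/335, -501/335, 1148/335, -7599/335]
R5 ← R5 + (64/335)·R3: [0, 0, 0, 3162/335, -153/335, 1494/335, -7797/335]
R5 ← R5 − (527/609)·R4: [0, 0, 0, 0, 170/203, 130/87, -740/203]
The echelon form has 5 nonzero rows, and every pivot lies in the first 6 columns, so rank(M) = rank([M|b]) = 5.
The system is consistent.
rank = 5 < 6 unknowns, so there are infinitely many solutions.

infinite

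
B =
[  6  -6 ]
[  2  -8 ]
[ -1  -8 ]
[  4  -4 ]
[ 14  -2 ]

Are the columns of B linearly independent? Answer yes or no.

Row reduce B to echelon form.
R2 ← R2 − (1/3)·R1: [0, -6]
R3 ← R3 + (1/6)·R1: [0, -9]
R4 ← R4 − (2/3)·R1: [0, 0]
R5 ← R5 − (7/3)·R1: [0, 12]
R3 ← R3 − (3/2)·R2: [0, 0]
R5 ← R5 + (2)·R2: [0, 0]
2 pivots among 2 columns.
Every column is a pivot column, so the columns are linearly independent.

yes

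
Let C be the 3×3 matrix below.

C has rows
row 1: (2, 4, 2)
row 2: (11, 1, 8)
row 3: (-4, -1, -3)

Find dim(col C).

2

Row reduce to echelon form.
R2 ← R2 − (11/2)·R1: [0, -21, -3]
R3 ← R3 + (2)·R1: [0, 7, 1]
R3 ← R3 + (1/3)·R2: [0, 0, 0]
Echelon form has 2 nonzero rows, so rank(C) = 2.
The column space has dimension equal to the rank: 2.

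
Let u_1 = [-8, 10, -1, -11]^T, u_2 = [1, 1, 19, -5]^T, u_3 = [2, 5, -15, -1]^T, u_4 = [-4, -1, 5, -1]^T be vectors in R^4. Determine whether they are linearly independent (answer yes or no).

no

Form the matrix with these vectors as rows and row reduce.
R2 ← R2 + (1/8)·R1: [0, 9/4, 151/8, -51/8]
R3 ← R3 + (1/4)·R1: [0, 15/2, -61/4, -15/4]
R4 ← R4 − (1/2)·R1: [0, -6, 11/2, 9/2]
R3 ← R3 − (10/3)·R2: [0, 0, -469/6, 35/2]
R4 ← R4 + (8/3)·R2: [0, 0, 335/6, -25/2]
R4 ← R4 + (5/7)·R3: [0, 0, 0, 0]
3 nonzero rows, so the 4 vectors span a space of dimension 3.
Since 3 < 4, the vectors are linearly dependent.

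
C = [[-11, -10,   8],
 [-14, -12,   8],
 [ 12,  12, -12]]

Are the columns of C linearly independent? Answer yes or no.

no

Row reduce C to echelon form.
R2 ← R2 − (14/11)·R1: [0, 8/11, -24/11]
R3 ← R3 + (12/11)·R1: [0, 12/11, -36/11]
R3 ← R3 − (3/2)·R2: [0, 0, 0]
2 pivots among 3 columns.
Only 2 < 3 pivot columns, so the columns are linearly dependent.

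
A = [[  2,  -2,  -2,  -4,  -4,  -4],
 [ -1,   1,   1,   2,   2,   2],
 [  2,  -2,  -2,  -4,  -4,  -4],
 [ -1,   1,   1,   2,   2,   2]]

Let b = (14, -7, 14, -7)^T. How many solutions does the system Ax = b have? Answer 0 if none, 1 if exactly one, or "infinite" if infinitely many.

infinite

Row reduce the augmented matrix [A | b].
R2 ← R2 + (1/2)·R1: [0, 0, 0, 0, 0, 0, 0]
R3 ← R3 − R1: [0, 0, 0, 0, 0, 0, 0]
R4 ← R4 + (1/2)·R1: [0, 0, 0, 0, 0, 0, 0]
The echelon form has 1 nonzero rows, and every pivot lies in the first 6 columns, so rank(A) = rank([A|b]) = 1.
The system is consistent.
rank = 1 < 6 unknowns, so there are infinitely many solutions.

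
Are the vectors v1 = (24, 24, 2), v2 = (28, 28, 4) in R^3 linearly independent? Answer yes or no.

Form the matrix with these vectors as rows and row reduce.
R2 ← R2 − (7/6)·R1: [0, 0, 5/3]
2 nonzero rows, so the 2 vectors span a space of dimension 2.
Since 2 = 2, the vectors are linearly independent.

yes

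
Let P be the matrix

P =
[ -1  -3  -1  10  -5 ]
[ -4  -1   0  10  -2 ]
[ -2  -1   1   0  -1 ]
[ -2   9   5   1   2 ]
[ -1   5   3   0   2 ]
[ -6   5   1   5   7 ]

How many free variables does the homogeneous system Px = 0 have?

Row reduce to echelon form.
R2 ← R2 − (4)·R1: [0, 11, 4, -30, 18]
R3 ← R3 − (2)·R1: [0, 5, 3, -20, 9]
R4 ← R4 − (2)·R1: [0, 15, 7, -19, 12]
R5 ← R5 − R1: [0, 8, 4, -10, 7]
R6 ← R6 − (6)·R1: [0, 23, 7, -55, 37]
R3 ← R3 − (5/11)·R2: [0, 0, 13/11, -70/11, 9/11]
R4 ← R4 − (15/11)·R2: [0, 0, 17/11, 241/11, -138/11]
R5 ← R5 − (8/11)·R2: [0, 0, 12/11, 130/11, -67/11]
R6 ← R6 − (23/11)·R2: [0, 0, -15/11, 85/11, -7/11]
R4 ← R4 − (17/13)·R3: [0, 0, 0, 393/13, -177/13]
R5 ← R5 − (12/13)·R3: [0, 0, 0, 230/13, -89/13]
R6 ← R6 + (15/13)·R3: [0, 0, 0, 5/13, 4/13]
R5 ← R5 − (230/393)·R4: [0, 0, 0, 0, 147/131]
R6 ← R6 − (5/393)·R4: [0, 0, 0, 0, 63/131]
R6 ← R6 − (3/7)·R5: [0, 0, 0, 0, 0]
5 nonzero rows, so rank(P) = 5.
P has 5 columns; by rank–nullity, nullity = 5 − 5 = 0.

0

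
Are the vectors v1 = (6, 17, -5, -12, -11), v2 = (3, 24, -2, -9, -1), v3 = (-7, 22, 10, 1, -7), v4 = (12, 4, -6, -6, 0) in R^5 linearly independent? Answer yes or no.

yes

Form the matrix with these vectors as rows and row reduce.
R2 ← R2 − (1/2)·R1: [0, 31/2, 1/2, -3, 9/2]
R3 ← R3 + (7/6)·R1: [0, 251/6, 25/6, -13, -119/6]
R4 ← R4 − (2)·R1: [0, -30, 4, 18, 22]
R3 ← R3 − (251/93)·R2: [0, 0, 262/93, -152/31, -2974/93]
R4 ← R4 + (60/31)·R2: [0, 0, 154/31, 378/31, 952/31]
R4 ← R4 − (231/131)·R3: [0, 0, 0, 2730/131, 11410/131]
4 nonzero rows, so the 4 vectors span a space of dimension 4.
Since 4 = 4, the vectors are linearly independent.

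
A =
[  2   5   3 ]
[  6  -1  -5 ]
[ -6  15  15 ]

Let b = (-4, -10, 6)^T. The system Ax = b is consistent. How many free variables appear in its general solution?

0

Row reduce the augmented matrix [A | b].
R2 ← R2 − (3)·R1: [0, -16, -14, 2]
R3 ← R3 + (3)·R1: [0, 30, 24, -6]
R3 ← R3 + (15/8)·R2: [0, 0, -9/4, -9/4]
The echelon form has 3 nonzero rows, and every pivot lies in the first 3 columns, so rank(A) = rank([A|b]) = 3.
The system is consistent.
Free variables = (unknowns) − (rank) = 3 − 3 = 0.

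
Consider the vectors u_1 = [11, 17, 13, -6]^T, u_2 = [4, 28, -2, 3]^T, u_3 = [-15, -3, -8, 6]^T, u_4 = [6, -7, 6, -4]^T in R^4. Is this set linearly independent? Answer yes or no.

Form the matrix with these vectors as rows and row reduce.
R2 ← R2 − (4/11)·R1: [0, 240/11, -74/11, 57/11]
R3 ← R3 + (15/11)·R1: [0, 222/11, 107/11, -24/11]
R4 ← R4 − (6/11)·R1: [0, -179/11, -12/11, -8/11]
R3 ← R3 − (37/40)·R2: [0, 0, 319/20, -279/40]
R4 ← R4 + (179/240)·R2: [0, 0, -733/120, 251/80]
R4 ← R4 + (733/1914)·R3: [0, 0, 0, 595/1276]
4 nonzero rows, so the 4 vectors span a space of dimension 4.
Since 4 = 4, the vectors are linearly independent.

yes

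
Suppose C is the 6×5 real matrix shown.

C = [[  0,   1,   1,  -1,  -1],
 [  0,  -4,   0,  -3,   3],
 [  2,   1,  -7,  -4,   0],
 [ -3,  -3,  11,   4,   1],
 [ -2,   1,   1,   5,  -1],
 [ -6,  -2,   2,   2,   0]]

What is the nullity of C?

1

Row reduce to echelon form.
Swap R1 ↔ R3
R4 ← R4 + (3/2)·R1: [0, -3/2, 1/2, -2, 1]
R5 ← R5 + R1: [0, 2, -6, 1, -1]
R6 ← R6 + (3)·R1: [0, 1, -19, -10, 0]
R3 ← R3 + (1/4)·R2: [0, 0, 1, -7/4, -1/4]
R4 ← R4 − (3/8)·R2: [0, 0, 1/2, -7/8, -1/8]
R5 ← R5 + (1/2)·R2: [0, 0, -6, -1/2, 1/2]
R6 ← R6 + (1/4)·R2: [0, 0, -19, -43/4, 3/4]
R4 ← R4 − (1/2)·R3: [0, 0, 0, 0, 0]
R5 ← R5 + (6)·R3: [0, 0, 0, -11, -1]
R6 ← R6 + (19)·R3: [0, 0, 0, -44, -4]
Swap R4 ↔ R5
R6 ← R6 − (4)·R4: [0, 0, 0, 0, 0]
4 nonzero rows, so rank(C) = 4.
C has 5 columns; by rank–nullity, nullity = 5 − 4 = 1.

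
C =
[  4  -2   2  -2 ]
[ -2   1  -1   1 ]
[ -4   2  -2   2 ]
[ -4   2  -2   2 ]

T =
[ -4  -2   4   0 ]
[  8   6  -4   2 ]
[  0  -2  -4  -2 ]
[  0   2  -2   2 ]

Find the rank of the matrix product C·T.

First compute CT:
[[-32, -28,  20, -12],
 [ 16,  14, -10,   6],
 [ 32,  28, -20,  12],
 [ 32,  28, -20,  12]]
Now row reduce the product.
R2 ← R2 + (1/2)·R1: [0, 0, 0, 0]
R3 ← R3 + R1: [0, 0, 0, 0]
R4 ← R4 + R1: [0, 0, 0, 0]
1 nonzero row, so rank(CT) = 1.

1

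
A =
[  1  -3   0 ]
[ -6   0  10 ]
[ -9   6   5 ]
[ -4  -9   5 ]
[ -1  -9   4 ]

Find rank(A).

3

Row reduce to echelon form.
R2 ← R2 + (6)·R1: [0, -18, 10]
R3 ← R3 + (9)·R1: [0, -21, 5]
R4 ← R4 + (4)·R1: [0, -21, 5]
R5 ← R5 + R1: [0, -12, 4]
R3 ← R3 − (7/6)·R2: [0, 0, -20/3]
R4 ← R4 − (7/6)·R2: [0, 0, -20/3]
R5 ← R5 − (2/3)·R2: [0, 0, -8/3]
R4 ← R4 − R3: [0, 0, 0]
R5 ← R5 − (2/5)·R3: [0, 0, 0]
Echelon form has 3 nonzero rows, so rank(A) = 3.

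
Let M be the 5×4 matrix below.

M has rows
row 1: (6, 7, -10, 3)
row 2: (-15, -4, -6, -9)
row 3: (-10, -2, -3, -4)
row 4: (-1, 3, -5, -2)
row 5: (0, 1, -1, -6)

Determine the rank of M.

Row reduce to echelon form.
R2 ← R2 + (5/2)·R1: [0, 27/2, -31, -3/2]
R3 ← R3 + (5/3)·R1: [0, 29/3, -59/3, 1]
R4 ← R4 + (1/6)·R1: [0, 25/6, -20/3, -3/2]
R3 ← R3 − (58/81)·R2: [0, 0, 205/81, 56/27]
R4 ← R4 − (25/81)·R2: [0, 0, 235/81, -28/27]
R5 ← R5 − (2/27)·R2: [0, 0, 35/27, -53/9]
R4 ← R4 − (47/41)·R3: [0, 0, 0, -140/41]
R5 ← R5 − (21/41)·R3: [0, 0, 0, -285/41]
R5 ← R5 − (57/28)·R4: [0, 0, 0, 0]
Echelon form has 4 nonzero rows, so rank(M) = 4.

4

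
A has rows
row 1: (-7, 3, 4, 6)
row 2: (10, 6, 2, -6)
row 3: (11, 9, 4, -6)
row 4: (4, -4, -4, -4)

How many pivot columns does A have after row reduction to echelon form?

Row reduce to echelon form.
R2 ← R2 + (10/7)·R1: [0, 72/7, 54/7, 18/7]
R3 ← R3 + (11/7)·R1: [0, 96/7, 72/7, 24/7]
R4 ← R4 + (4/7)·R1: [0, -16/7, -12/7, -4/7]
R3 ← R3 − (4/3)·R2: [0, 0, 0, 0]
R4 ← R4 + (2/9)·R2: [0, 0, 0, 0]
Echelon form has 2 nonzero rows, so rank(A) = 2.
Each nonzero row contributes one pivot column: 2 pivot columns.

2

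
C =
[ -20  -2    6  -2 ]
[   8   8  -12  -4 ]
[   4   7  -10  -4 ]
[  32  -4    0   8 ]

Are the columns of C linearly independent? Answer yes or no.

Row reduce C to echelon form.
R2 ← R2 + (2/5)·R1: [0, 36/5, -48/5, -24/5]
R3 ← R3 + (1/5)·R1: [0, 33/5, -44/5, -22/5]
R4 ← R4 + (8/5)·R1: [0, -36/5, 48/5, 24/5]
R3 ← R3 − (11/12)·R2: [0, 0, 0, 0]
R4 ← R4 + R2: [0, 0, 0, 0]
2 pivots among 4 columns.
Only 2 < 4 pivot columns, so the columns are linearly dependent.

no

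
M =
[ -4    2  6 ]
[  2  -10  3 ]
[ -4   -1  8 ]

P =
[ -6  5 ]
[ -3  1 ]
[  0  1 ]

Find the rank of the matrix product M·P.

2

First compute MP:
[[ 18, -12],
 [ 18,   3],
 [ 27, -13]]
Now row reduce the product.
R2 ← R2 − R1: [0, 15]
R3 ← R3 − (3/2)·R1: [0, 5]
R3 ← R3 − (1/3)·R2: [0, 0]
2 nonzero rows, so rank(MP) = 2.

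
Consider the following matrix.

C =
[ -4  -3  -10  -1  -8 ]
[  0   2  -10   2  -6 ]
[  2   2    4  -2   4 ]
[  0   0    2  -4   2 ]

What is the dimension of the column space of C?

3

Row reduce to echelon form.
R3 ← R3 + (1/2)·R1: [0, 1/2, -1, -5/2, 0]
R3 ← R3 − (1/4)·R2: [0, 0, 3/2, -3, 3/2]
R4 ← R4 − (4/3)·R3: [0, 0, 0, 0, 0]
Echelon form has 3 nonzero rows, so rank(C) = 3.
The column space has dimension equal to the rank: 3.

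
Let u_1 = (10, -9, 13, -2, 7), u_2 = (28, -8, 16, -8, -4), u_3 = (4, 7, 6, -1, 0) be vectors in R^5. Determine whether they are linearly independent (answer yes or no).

Form the matrix with these vectors as rows and row reduce.
R2 ← R2 − (14/5)·R1: [0, 86/5, -102/5, -12/5, -118/5]
R3 ← R3 − (2/5)·R1: [0, 53/5, 4/5, -1/5, -14/5]
R3 ← R3 − (53/86)·R2: [0, 0, 575/43, 55/43, 505/43]
3 nonzero rows, so the 3 vectors span a space of dimension 3.
Since 3 = 3, the vectors are linearly independent.

yes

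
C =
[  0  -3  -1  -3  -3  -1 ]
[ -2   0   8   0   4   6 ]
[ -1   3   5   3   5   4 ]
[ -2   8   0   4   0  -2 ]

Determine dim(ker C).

Row reduce to echelon form.
Swap R1 ↔ R2
R3 ← R3 − (1/2)·R1: [0, 3, 1, 3, 3, 1]
R4 ← R4 − R1: [0, 8, -8, 4, -4, -8]
R3 ← R3 + R2: [0, 0, 0, 0, 0, 0]
R4 ← R4 + (8/3)·R2: [0, 0, -32/3, -4, -12, -32/3]
Swap R3 ↔ R4
3 nonzero rows, so rank(C) = 3.
C has 6 columns; by rank–nullity, nullity = 6 − 3 = 3.

3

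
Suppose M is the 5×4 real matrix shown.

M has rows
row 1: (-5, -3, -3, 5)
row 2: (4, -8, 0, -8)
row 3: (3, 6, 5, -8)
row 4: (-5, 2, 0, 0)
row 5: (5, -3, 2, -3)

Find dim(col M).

4

Row reduce to echelon form.
R2 ← R2 + (4/5)·R1: [0, -52/5, -12/5, -4]
R3 ← R3 + (3/5)·R1: [0, 21/5, 16/5, -5]
R4 ← R4 − R1: [0, 5, 3, -5]
R5 ← R5 + R1: [0, -6, -1, 2]
R3 ← R3 + (21/52)·R2: [0, 0, 29/13, -86/13]
R4 ← R4 + (25/52)·R2: [0, 0, 24/13, -90/13]
R5 ← R5 − (15/26)·R2: [0, 0, 5/13, 56/13]
R4 ← R4 − (24/29)·R3: [0, 0, 0, -42/29]
R5 ← R5 − (5/29)·R3: [0, 0, 0, 158/29]
R5 ← R5 + (79/21)·R4: [0, 0, 0, 0]
Echelon form has 4 nonzero rows, so rank(M) = 4.
The column space has dimension equal to the rank: 4.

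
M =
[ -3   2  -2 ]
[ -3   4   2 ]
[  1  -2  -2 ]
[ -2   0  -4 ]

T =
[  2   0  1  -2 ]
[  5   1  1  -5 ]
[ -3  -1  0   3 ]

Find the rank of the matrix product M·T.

First compute MT:
[[ 10,   4,  -1, -10],
 [  8,   2,   1,  -8],
 [ -2,   0,  -1,   2],
 [  8,   4,  -2,  -8]]
Now row reduce the product.
R2 ← R2 − (4/5)·R1: [0, -6/5, 9/5, 0]
R3 ← R3 + (1/5)·R1: [0, 4/5, -6/5, 0]
R4 ← R4 − (4/5)·R1: [0, 4/5, -6/5, 0]
R3 ← R3 + (2/3)·R2: [0, 0, 0, 0]
R4 ← R4 + (2/3)·R2: [0, 0, 0, 0]
2 nonzero rows, so rank(MT) = 2.

2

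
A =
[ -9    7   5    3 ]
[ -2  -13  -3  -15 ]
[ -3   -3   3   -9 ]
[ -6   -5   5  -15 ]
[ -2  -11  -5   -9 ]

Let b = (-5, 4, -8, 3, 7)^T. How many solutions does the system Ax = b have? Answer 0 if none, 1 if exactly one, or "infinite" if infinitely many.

Row reduce the augmented matrix [A | b].
R2 ← R2 − (2/9)·R1: [0, -131/9, -37/9, -47/3, 46/9]
R3 ← R3 − (1/3)·R1: [0, -16/3, 4/3, -10, -19/3]
R4 ← R4 − (2/3)·R1: [0, -29/3, 5/3, -17, 19/3]
R5 ← R5 − (2/9)·R1: [0, -113/9, -55/9, -29/3, 73/9]
R3 ← R3 − (48/131)·R2: [0, 0, 372/131, -558/131, -1075/131]
R4 ← R4 − (87/131)·R2: [0, 0, 576/131, -864/131, 385/131]
R5 ← R5 − (113/131)·R2: [0, 0, -336/131, 504/131, 485/131]
R4 ← R4 − (48/31)·R3: [0, 0, 0, 0, 485/31]
R5 ← R5 + (28/31)·R3: [0, 0, 0, 0, -115/31]
R5 ← R5 + (23/97)·R4: [0, 0, 0, 0, 0]
The echelon form has 4 nonzero rows; the last pivot sits in the augmented column, so rank(A) = 3 but rank([A|b]) = 4.
Since the ranks differ, the system is inconsistent.
It has no solutions.

0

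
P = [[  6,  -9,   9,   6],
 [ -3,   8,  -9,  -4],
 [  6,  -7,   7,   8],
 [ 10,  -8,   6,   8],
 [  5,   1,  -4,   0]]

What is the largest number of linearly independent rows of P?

Row reduce to echelon form.
R2 ← R2 + (1/2)·R1: [0, 7/2, -9/2, -1]
R3 ← R3 − R1: [0, 2, -2, 2]
R4 ← R4 − (5/3)·R1: [0, 7, -9, -2]
R5 ← R5 − (5/6)·R1: [0, 17/2, -23/2, -5]
R3 ← R3 − (4/7)·R2: [0, 0, 4/7, 18/7]
R4 ← R4 − (2)·R2: [0, 0, 0, 0]
R5 ← R5 − (17/7)·R2: [0, 0, -4/7, -18/7]
R5 ← R5 + R3: [0, 0, 0, 0]
Echelon form has 3 nonzero rows, so rank(P) = 3.
The rank gives the maximum number of linearly independent rows: 3.

3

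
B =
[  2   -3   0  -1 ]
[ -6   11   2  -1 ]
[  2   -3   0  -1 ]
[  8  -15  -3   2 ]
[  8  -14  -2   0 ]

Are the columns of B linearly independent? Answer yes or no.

no

Row reduce B to echelon form.
R2 ← R2 + (3)·R1: [0, 2, 2, -4]
R3 ← R3 − R1: [0, 0, 0, 0]
R4 ← R4 − (4)·R1: [0, -3, -3, 6]
R5 ← R5 − (4)·R1: [0, -2, -2, 4]
R4 ← R4 + (3/2)·R2: [0, 0, 0, 0]
R5 ← R5 + R2: [0, 0, 0, 0]
2 pivots among 4 columns.
Only 2 < 4 pivot columns, so the columns are linearly dependent.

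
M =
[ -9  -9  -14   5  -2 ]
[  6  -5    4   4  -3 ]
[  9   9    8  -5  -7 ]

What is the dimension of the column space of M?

3

Row reduce to echelon form.
R2 ← R2 + (2/3)·R1: [0, -11, -16/3, 22/3, -13/3]
R3 ← R3 + R1: [0, 0, -6, 0, -9]
Echelon form has 3 nonzero rows, so rank(M) = 3.
The column space has dimension equal to the rank: 3.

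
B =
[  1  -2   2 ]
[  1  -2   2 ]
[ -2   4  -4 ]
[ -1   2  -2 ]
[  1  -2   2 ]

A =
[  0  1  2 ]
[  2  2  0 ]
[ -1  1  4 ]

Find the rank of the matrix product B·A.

First compute BA:
[[ -6,  -1,  10],
 [ -6,  -1,  10],
 [ 12,   2, -20],
 [  6,   1, -10],
 [ -6,  -1,  10]]
Now row reduce the product.
R2 ← R2 − R1: [0, 0, 0]
R3 ← R3 + (2)·R1: [0, 0, 0]
R4 ← R4 + R1: [0, 0, 0]
R5 ← R5 − R1: [0, 0, 0]
1 nonzero row, so rank(BA) = 1.

1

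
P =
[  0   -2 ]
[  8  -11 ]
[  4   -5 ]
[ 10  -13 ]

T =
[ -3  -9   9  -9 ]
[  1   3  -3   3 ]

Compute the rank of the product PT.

1

First compute PT:
[[ -2,  -6,   6,  -6],
 [-35, -105, 105, -105],
 [-17, -51,  51, -51],
 [-43, -129, 129, -129]]
Now row reduce the product.
R2 ← R2 − (35/2)·R1: [0, 0, 0, 0]
R3 ← R3 − (17/2)·R1: [0, 0, 0, 0]
R4 ← R4 − (43/2)·R1: [0, 0, 0, 0]
1 nonzero row, so rank(PT) = 1.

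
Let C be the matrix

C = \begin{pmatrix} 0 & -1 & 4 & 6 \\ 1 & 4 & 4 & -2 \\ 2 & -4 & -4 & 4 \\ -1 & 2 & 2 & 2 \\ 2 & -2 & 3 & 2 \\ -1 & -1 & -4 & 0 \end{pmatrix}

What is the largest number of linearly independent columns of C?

Row reduce to echelon form.
Swap R1 ↔ R2
R3 ← R3 − (2)·R1: [0, -12, -12, 8]
R4 ← R4 + R1: [0, 6, 6, 0]
R5 ← R5 − (2)·R1: [0, -10, -5, 6]
R6 ← R6 + R1: [0, 3, 0, -2]
R3 ← R3 − (12)·R2: [0, 0, -60, -64]
R4 ← R4 + (6)·R2: [0, 0, 30, 36]
R5 ← R5 − (10)·R2: [0, 0, -45, -54]
R6 ← R6 + (3)·R2: [0, 0, 12, 16]
R4 ← R4 + (1/2)·R3: [0, 0, 0, 4]
R5 ← R5 − (3/4)·R3: [0, 0, 0, -6]
R6 ← R6 + (1/5)·R3: [0, 0, 0, 16/5]
R5 ← R5 + (3/2)·R4: [0, 0, 0, 0]
R6 ← R6 − (4/5)·R4: [0, 0, 0, 0]
Echelon form has 4 nonzero rows, so rank(C) = 4.
The rank gives the maximum number of linearly independent columns: 4.

4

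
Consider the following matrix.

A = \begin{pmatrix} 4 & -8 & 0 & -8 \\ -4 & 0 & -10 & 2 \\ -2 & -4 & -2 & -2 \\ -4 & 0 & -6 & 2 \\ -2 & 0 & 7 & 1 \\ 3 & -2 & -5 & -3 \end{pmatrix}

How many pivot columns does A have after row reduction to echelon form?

Row reduce to echelon form.
R2 ← R2 + R1: [0, -8, -10, -6]
R3 ← R3 + (1/2)·R1: [0, -8, -2, -6]
R4 ← R4 + R1: [0, -8, -6, -6]
R5 ← R5 + (1/2)·R1: [0, -4, 7, -3]
R6 ← R6 − (3/4)·R1: [0, 4, -5, 3]
R3 ← R3 − R2: [0, 0, 8, 0]
R4 ← R4 − R2: [0, 0, 4, 0]
R5 ← R5 − (1/2)·R2: [0, 0, 12, 0]
R6 ← R6 + (1/2)·R2: [0, 0, -10, 0]
R4 ← R4 − (1/2)·R3: [0, 0, 0, 0]
R5 ← R5 − (3/2)·R3: [0, 0, 0, 0]
R6 ← R6 + (5/4)·R3: [0, 0, 0, 0]
Echelon form has 3 nonzero rows, so rank(A) = 3.
Each nonzero row contributes one pivot column: 3 pivot columns.

3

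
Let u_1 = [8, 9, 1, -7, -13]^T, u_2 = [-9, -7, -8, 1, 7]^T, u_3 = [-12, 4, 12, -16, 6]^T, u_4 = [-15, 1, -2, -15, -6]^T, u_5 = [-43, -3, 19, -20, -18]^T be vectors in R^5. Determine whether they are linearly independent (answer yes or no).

yes

Form the matrix with these vectors as rows and row reduce.
R2 ← R2 + (9/8)·R1: [0, 25/8, -55/8, -55/8, -61/8]
R3 ← R3 + (3/2)·R1: [0, 35/2, 27/2, -53/2, -27/2]
R4 ← R4 + (15/8)·R1: [0, 143/8, -1/8, -225/8, -243/8]
R5 ← R5 + (43/8)·R1: [0, 363/8, 195/8, -461/8, -703/8]
R3 ← R3 − (28/5)·R2: [0, 0, 52, 12, 146/5]
R4 ← R4 − (143/25)·R2: [0, 0, 196/5, 56/5, 331/25]
R5 ← R5 − (363/25)·R2: [0, 0, 621/5, 211/5, 571/25]
R4 ← R4 − (49/65)·R3: [0, 0, 0, 28/13, -2851/325]
R5 ← R5 − (621/260)·R3: [0, 0, 0, 176/13, -30487/650]
R5 ← R5 − (44/7)·R4: [0, 0, 0, 0, 2883/350]
5 nonzero rows, so the 5 vectors span a space of dimension 5.
Since 5 = 5, the vectors are linearly independent.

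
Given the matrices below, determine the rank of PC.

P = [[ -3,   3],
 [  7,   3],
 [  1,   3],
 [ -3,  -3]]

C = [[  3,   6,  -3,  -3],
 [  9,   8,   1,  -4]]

First compute PC:
[[ 18,   6,  12,  -3],
 [ 48,  66, -18, -33],
 [ 30,  30,   0, -15],
 [-36, -42,   6,  21]]
Now row reduce the product.
R2 ← R2 − (8/3)·R1: [0, 50, -50, -25]
R3 ← R3 − (5/3)·R1: [0, 20, -20, -10]
R4 ← R4 + (2)·R1: [0, -30, 30, 15]
R3 ← R3 − (2/5)·R2: [0, 0, 0, 0]
R4 ← R4 + (3/5)·R2: [0, 0, 0, 0]
2 nonzero rows, so rank(PC) = 2.

2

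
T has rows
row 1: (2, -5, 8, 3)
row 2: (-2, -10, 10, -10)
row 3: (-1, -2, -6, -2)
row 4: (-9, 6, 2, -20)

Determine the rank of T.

Row reduce to echelon form.
R2 ← R2 + R1: [0, -15, 18, -7]
R3 ← R3 + (1/2)·R1: [0, -9/2, -2, -1/2]
R4 ← R4 + (9/2)·R1: [0, -33/2, 38, -13/2]
R3 ← R3 − (3/10)·R2: [0, 0, -37/5, 8/5]
R4 ← R4 − (11/10)·R2: [0, 0, 91/5, 6/5]
R4 ← R4 + (91/37)·R3: [0, 0, 0, 190/37]
Echelon form has 4 nonzero rows, so rank(T) = 4.

4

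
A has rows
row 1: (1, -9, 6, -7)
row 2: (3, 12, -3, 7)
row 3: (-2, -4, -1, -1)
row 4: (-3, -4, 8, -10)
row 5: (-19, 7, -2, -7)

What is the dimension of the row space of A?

Row reduce to echelon form.
R2 ← R2 − (3)·R1: [0, 39, -21, 28]
R3 ← R3 + (2)·R1: [0, -22, 11, -15]
R4 ← R4 + (3)·R1: [0, -31, 26, -31]
R5 ← R5 + (19)·R1: [0, -164, 112, -140]
R3 ← R3 + (22/39)·R2: [0, 0, -11/13, 31/39]
R4 ← R4 + (31/39)·R2: [0, 0, 121/13, -341/39]
R5 ← R5 + (164/39)·R2: [0, 0, 308/13, -868/39]
R4 ← R4 + (11)·R3: [0, 0, 0, 0]
R5 ← R5 + (28)·R3: [0, 0, 0, 0]
Echelon form has 3 nonzero rows, so rank(A) = 3.
The row space has dimension equal to the rank: 3.

3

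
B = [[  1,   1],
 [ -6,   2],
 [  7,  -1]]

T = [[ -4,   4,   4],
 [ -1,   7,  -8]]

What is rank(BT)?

First compute BT:
[[ -5,  11,  -4],
 [ 22, -10, -40],
 [-27,  21,  36]]
Now row reduce the product.
R2 ← R2 + (22/5)·R1: [0, 192/5, -288/5]
R3 ← R3 − (27/5)·R1: [0, -192/5, 288/5]
R3 ← R3 + R2: [0, 0, 0]
2 nonzero rows, so rank(BT) = 2.

2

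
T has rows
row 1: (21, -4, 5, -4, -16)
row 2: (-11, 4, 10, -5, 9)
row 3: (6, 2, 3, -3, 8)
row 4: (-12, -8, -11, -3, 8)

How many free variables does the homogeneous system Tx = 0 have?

Row reduce to echelon form.
R2 ← R2 + (11/21)·R1: [0, 40/21, 265/21, -149/21, 13/21]
R3 ← R3 − (2/7)·R1: [0, 22/7, 11/7, -13/7, 88/7]
R4 ← R4 + (4/7)·R1: [0, -72/7, -57/7, -37/7, -8/7]
R3 ← R3 − (33/20)·R2: [0, 0, -77/4, 197/20, 231/20]
R4 ← R4 + (27/5)·R2: [0, 0, 60, -218/5, 11/5]
R4 ← R4 + (240/77)·R3: [0, 0, 0, -4966/385, 191/5]
4 nonzero rows, so rank(T) = 4.
T has 5 columns; by rank–nullity, nullity = 5 − 4 = 1.

1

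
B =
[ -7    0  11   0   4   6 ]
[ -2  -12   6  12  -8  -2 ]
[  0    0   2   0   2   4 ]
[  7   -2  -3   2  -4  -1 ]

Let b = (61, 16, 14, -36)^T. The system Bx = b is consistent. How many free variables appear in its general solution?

2

Row reduce the augmented matrix [B | b].
R2 ← R2 − (2/7)·R1: [0, -12, 20/7, 12, -64/7, -26/7, -10/7]
R4 ← R4 + R1: [0, -2, 8, 2, 0, 5, 25]
R4 ← R4 − (1/6)·R2: [0, 0, 158/21, 0, 32/21, 118/21, 530/21]
R4 ← R4 − (79/21)·R3: [0, 0, 0, 0, -6, -66/7, -192/7]
The echelon form has 4 nonzero rows, and every pivot lies in the first 6 columns, so rank(B) = rank([B|b]) = 4.
The system is consistent.
Free variables = (unknowns) − (rank) = 6 − 4 = 2.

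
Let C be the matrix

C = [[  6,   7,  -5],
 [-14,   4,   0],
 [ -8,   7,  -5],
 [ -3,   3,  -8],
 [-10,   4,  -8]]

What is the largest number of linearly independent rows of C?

3

Row reduce to echelon form.
R2 ← R2 + (7/3)·R1: [0, 61/3, -35/3]
R3 ← R3 + (4/3)·R1: [0, 49/3, -35/3]
R4 ← R4 + (1/2)·R1: [0, 13/2, -21/2]
R5 ← R5 + (5/3)·R1: [0, 47/3, -49/3]
R3 ← R3 − (49/61)·R2: [0, 0, -140/61]
R4 ← R4 − (39/122)·R2: [0, 0, -413/61]
R5 ← R5 − (47/61)·R2: [0, 0, -448/61]
R4 ← R4 − (59/20)·R3: [0, 0, 0]
R5 ← R5 − (16/5)·R3: [0, 0, 0]
Echelon form has 3 nonzero rows, so rank(C) = 3.
The rank gives the maximum number of linearly independent rows: 3.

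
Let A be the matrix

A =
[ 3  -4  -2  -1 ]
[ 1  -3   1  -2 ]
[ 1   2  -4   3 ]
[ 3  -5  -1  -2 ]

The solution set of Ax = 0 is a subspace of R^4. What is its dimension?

2

Row reduce to echelon form.
R2 ← R2 − (1/3)·R1: [0, -5/3, 5/3, -5/3]
R3 ← R3 − (1/3)·R1: [0, 10/3, -10/3, 10/3]
R4 ← R4 − R1: [0, -1, 1, -1]
R3 ← R3 + (2)·R2: [0, 0, 0, 0]
R4 ← R4 − (3/5)·R2: [0, 0, 0, 0]
2 nonzero rows, so rank(A) = 2.
A has 4 columns; by rank–nullity, nullity = 4 − 2 = 2.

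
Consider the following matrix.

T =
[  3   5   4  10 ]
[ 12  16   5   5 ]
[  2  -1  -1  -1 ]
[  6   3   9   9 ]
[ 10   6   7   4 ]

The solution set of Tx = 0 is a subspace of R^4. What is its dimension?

Row reduce to echelon form.
R2 ← R2 − (4)·R1: [0, -4, -11, -35]
R3 ← R3 − (2/3)·R1: [0, -13/3, -11/3, -23/3]
R4 ← R4 − (2)·R1: [0, -7, 1, -11]
R5 ← R5 − (10/3)·R1: [0, -32/3, -19/3, -88/3]
R3 ← R3 − (13/12)·R2: [0, 0, 33/4, 121/4]
R4 ← R4 − (7/4)·R2: [0, 0, 81/4, 201/4]
R5 ← R5 − (8/3)·R2: [0, 0, 23, 64]
R4 ← R4 − (27/11)·R3: [0, 0, 0, -24]
R5 ← R5 − (92/33)·R3: [0, 0, 0, -61/3]
R5 ← R5 − (61/72)·R4: [0, 0, 0, 0]
4 nonzero rows, so rank(T) = 4.
T has 4 columns; by rank–nullity, nullity = 4 − 4 = 0.

0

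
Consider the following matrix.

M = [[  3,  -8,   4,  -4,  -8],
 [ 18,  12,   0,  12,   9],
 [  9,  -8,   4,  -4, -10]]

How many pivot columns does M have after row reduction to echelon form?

3

Row reduce to echelon form.
R2 ← R2 − (6)·R1: [0, 60, -24, 36, 57]
R3 ← R3 − (3)·R1: [0, 16, -8, 8, 14]
R3 ← R3 − (4/15)·R2: [0, 0, -8/5, -8/5, -6/5]
Echelon form has 3 nonzero rows, so rank(M) = 3.
Each nonzero row contributes one pivot column: 3 pivot columns.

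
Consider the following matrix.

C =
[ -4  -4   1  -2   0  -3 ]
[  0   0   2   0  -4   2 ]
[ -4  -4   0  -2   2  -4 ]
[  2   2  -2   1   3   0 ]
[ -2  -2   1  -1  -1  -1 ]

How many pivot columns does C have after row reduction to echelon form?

Row reduce to echelon form.
R3 ← R3 − R1: [0, 0, -1, 0, 2, -1]
R4 ← R4 + (1/2)·R1: [0, 0, -3/2, 0, 3, -3/2]
R5 ← R5 − (1/2)·R1: [0, 0, 1/2, 0, -1, 1/2]
R3 ← R3 + (1/2)·R2: [0, 0, 0, 0, 0, 0]
R4 ← R4 + (3/4)·R2: [0, 0, 0, 0, 0, 0]
R5 ← R5 − (1/4)·R2: [0, 0, 0, 0, 0, 0]
Echelon form has 2 nonzero rows, so rank(C) = 2.
Each nonzero row contributes one pivot column: 2 pivot columns.

2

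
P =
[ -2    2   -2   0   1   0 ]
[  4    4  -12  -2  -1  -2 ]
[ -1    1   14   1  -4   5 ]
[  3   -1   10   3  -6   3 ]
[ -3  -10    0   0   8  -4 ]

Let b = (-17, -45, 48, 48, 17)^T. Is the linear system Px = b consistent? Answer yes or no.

Row reduce the augmented matrix [P | b].
R2 ← R2 + (2)·R1: [0, 8, -16, -2, 1, -2, -79]
R3 ← R3 − (1/2)·R1: [0, 0, 15, 1, -9/2, 5, 113/2]
R4 ← R4 + (3/2)·R1: [0, 2, 7, 3, -9/2, 3, 45/2]
R5 ← R5 − (3/2)·R1: [0, -13, 3, 0, 13/2, -4, 85/2]
R4 ← R4 − (1/4)·R2: [0, 0, 11, 7/2, -19/4, 7/2, 169/4]
R5 ← R5 + (13/8)·R2: [0, 0, -23, -13/4, 65/8, -29/4, -687/8]
R4 ← R4 − (11/15)·R3: [0, 0, 0, 83/30, -29/20, -1/6, 49/60]
R5 ← R5 + (23/15)·R3: [0, 0, 0, -103/60, 49/40, 5/12, 91/120]
R5 ← R5 + (103/166)·R4: [0, 0, 0, 0, 27/83, 26/83, 105/83]
The echelon form has 5 nonzero rows, and every pivot lies in the first 6 columns, so rank(P) = rank([P|b]) = 5.
The system is consistent.

yes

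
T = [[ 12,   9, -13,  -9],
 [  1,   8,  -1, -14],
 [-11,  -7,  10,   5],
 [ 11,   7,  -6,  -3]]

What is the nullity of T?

Row reduce to echelon form.
R2 ← R2 − (1/12)·R1: [0, 29/4, 1/12, -53/4]
R3 ← R3 + (11/12)·R1: [0, 5/4, -23/12, -13/4]
R4 ← R4 − (11/12)·R1: [0, -5/4, 71/12, 21/4]
R3 ← R3 − (5/29)·R2: [0, 0, -56/29, -28/29]
R4 ← R4 + (5/29)·R2: [0, 0, 172/29, 86/29]
R4 ← R4 + (43/14)·R3: [0, 0, 0, 0]
3 nonzero rows, so rank(T) = 3.
T has 4 columns; by rank–nullity, nullity = 4 − 3 = 1.

1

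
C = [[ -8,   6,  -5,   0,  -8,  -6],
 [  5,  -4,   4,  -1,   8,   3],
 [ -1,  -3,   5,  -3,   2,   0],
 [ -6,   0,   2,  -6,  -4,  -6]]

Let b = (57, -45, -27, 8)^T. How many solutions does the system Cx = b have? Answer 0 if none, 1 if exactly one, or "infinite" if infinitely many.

Row reduce the augmented matrix [C | b].
R2 ← R2 + (5/8)·R1: [0, -1/4, 7/8, -1, 3, -3/4, -75/8]
R3 ← R3 − (1/8)·R1: [0, -15/4, 45/8, -3, 3, 3/4, -273/8]
R4 ← R4 − (3/4)·R1: [0, -9/2, 23/4, -6, 2, -3/2, -139/4]
R3 ← R3 − (15)·R2: [0, 0, -15/2, 12, -42, 12, 213/2]
R4 ← R4 − (18)·R2: [0, 0, -10, 12, -52, 12, 134]
R4 ← R4 − (4/3)·R3: [0, 0, 0, -4, 4, -4, -8]
The echelon form has 4 nonzero rows, and every pivot lies in the first 6 columns, so rank(C) = rank([C|b]) = 4.
The system is consistent.
rank = 4 < 6 unknowns, so there are infinitely many solutions.

infinite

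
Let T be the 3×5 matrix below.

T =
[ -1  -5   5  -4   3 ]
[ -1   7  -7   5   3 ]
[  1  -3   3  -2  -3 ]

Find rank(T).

Row reduce to echelon form.
R2 ← R2 − R1: [0, 12, -12, 9, 0]
R3 ← R3 + R1: [0, -8, 8, -6, 0]
R3 ← R3 + (2/3)·R2: [0, 0, 0, 0, 0]
Echelon form has 2 nonzero rows, so rank(T) = 2.

2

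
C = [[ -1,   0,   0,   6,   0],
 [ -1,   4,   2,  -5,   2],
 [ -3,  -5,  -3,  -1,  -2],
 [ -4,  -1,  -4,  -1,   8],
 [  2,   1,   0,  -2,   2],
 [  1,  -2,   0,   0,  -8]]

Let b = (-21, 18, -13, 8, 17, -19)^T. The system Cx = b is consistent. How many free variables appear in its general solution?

0

Row reduce the augmented matrix [C | b].
R2 ← R2 − R1: [0, 4, 2, -11, 2, 39]
R3 ← R3 − (3)·R1: [0, -5, -3, -19, -2, 50]
R4 ← R4 − (4)·R1: [0, -1, -4, -25, 8, 92]
R5 ← R5 + (2)·R1: [0, 1, 0, 10, 2, -25]
R6 ← R6 + R1: [0, -2, 0, 6, -8, -40]
R3 ← R3 + (5/4)·R2: [0, 0, -1/2, -131/4, 1/2, 395/4]
R4 ← R4 + (1/4)·R2: [0, 0, -7/2, -111/4, 17/2, 407/4]
R5 ← R5 − (1/4)·R2: [0, 0, -1/2, 51/4, 3/2, -139/4]
R6 ← R6 + (1/2)·R2: [0, 0, 1, 1/2, -7, -41/2]
R4 ← R4 − (7)·R3: [0, 0, 0, 403/2, 5, -1179/2]
R5 ← R5 − R3: [0, 0, 0, 91/2, 1, -267/2]
R6 ← R6 + (2)·R3: [0, 0, 0, -65, -6, 177]
R5 ← R5 − (7/31)·R4: [0, 0, 0, 0, -4/31, -12/31]
R6 ← R6 + (10/31)·R4: [0, 0, 0, 0, -136/31, -408/31]
R6 ← R6 − (34)·R5: [0, 0, 0, 0, 0, 0]
The echelon form has 5 nonzero rows, and every pivot lies in the first 5 columns, so rank(C) = rank([C|b]) = 5.
The system is consistent.
Free variables = (unknowns) − (rank) = 5 − 5 = 0.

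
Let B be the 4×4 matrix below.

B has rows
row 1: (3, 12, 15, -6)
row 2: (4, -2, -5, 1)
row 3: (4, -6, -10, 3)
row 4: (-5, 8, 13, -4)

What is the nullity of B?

Row reduce to echelon form.
R2 ← R2 − (4/3)·R1: [0, -18, -25, 9]
R3 ← R3 − (4/3)·R1: [0, -22, -30, 11]
R4 ← R4 + (5/3)·R1: [0, 28, 38, -14]
R3 ← R3 − (11/9)·R2: [0, 0, 5/9, 0]
R4 ← R4 + (14/9)·R2: [0, 0, -8/9, 0]
R4 ← R4 + (8/5)·R3: [0, 0, 0, 0]
3 nonzero rows, so rank(B) = 3.
B has 4 columns; by rank–nullity, nullity = 4 − 3 = 1.

1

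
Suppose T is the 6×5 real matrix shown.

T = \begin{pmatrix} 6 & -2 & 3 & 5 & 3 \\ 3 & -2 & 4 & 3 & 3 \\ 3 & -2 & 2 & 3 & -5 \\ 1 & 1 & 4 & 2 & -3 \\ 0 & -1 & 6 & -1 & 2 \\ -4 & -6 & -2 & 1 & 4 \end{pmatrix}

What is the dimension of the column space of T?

5

Row reduce to echelon form.
R2 ← R2 − (1/2)·R1: [0, -1, 5/2, 1/2, 3/2]
R3 ← R3 − (1/2)·R1: [0, -1, 1/2, 1/2, -13/2]
R4 ← R4 − (1/6)·R1: [0, 4/3, 7/2, 7/6, -7/2]
R6 ← R6 + (2/3)·R1: [0, -22/3, 0, 13/3, 6]
R3 ← R3 − R2: [0, 0, -2, 0, -8]
R4 ← R4 + (4/3)·R2: [0, 0, 41/6, 11/6, -3/2]
R5 ← R5 − R2: [0, 0, 7/2, -3/2, 1/2]
R6 ← R6 − (22/3)·R2: [0, 0, -55/3, 2/3, -5]
R4 ← R4 + (41/12)·R3: [0, 0, 0, 11/6, -173/6]
R5 ← R5 + (7/4)·R3: [0, 0, 0, -3/2, -27/2]
R6 ← R6 − (55/6)·R3: [0, 0, 0, 2/3, 205/3]
R5 ← R5 + (9/11)·R4: [0, 0, 0, 0, -408/11]
R6 ← R6 − (4/11)·R4: [0, 0, 0, 0, 867/11]
R6 ← R6 + (17/8)·R5: [0, 0, 0, 0, 0]
Echelon form has 5 nonzero rows, so rank(T) = 5.
The column space has dimension equal to the rank: 5.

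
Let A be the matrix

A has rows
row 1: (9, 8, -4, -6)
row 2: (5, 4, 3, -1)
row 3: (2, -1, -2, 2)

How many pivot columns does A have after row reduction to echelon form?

Row reduce to echelon form.
R2 ← R2 − (5/9)·R1: [0, -4/9, 47/9, 7/3]
R3 ← R3 − (2/9)·R1: [0, -25/9, -10/9, 10/3]
R3 ← R3 − (25/4)·R2: [0, 0, -135/4, -45/4]
Echelon form has 3 nonzero rows, so rank(A) = 3.
Each nonzero row contributes one pivot column: 3 pivot columns.

3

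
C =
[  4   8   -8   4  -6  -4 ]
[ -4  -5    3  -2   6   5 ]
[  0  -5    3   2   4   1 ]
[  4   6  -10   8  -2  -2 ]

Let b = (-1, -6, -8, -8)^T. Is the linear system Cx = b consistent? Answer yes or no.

Row reduce the augmented matrix [C | b].
R2 ← R2 + R1: [0, 3, -5, 2, 0, 1, -7]
R4 ← R4 − R1: [0, -2, -2, 4, 4, 2, -7]
R3 ← R3 + (5/3)·R2: [0, 0, -16/3, 16/3, 4, 8/3, -59/3]
R4 ← R4 + (2/3)·R2: [0, 0, -16/3, 16/3, 4, 8/3, -35/3]
R4 ← R4 − R3: [0, 0, 0, 0, 0, 0, 8]
The echelon form has 4 nonzero rows; the last pivot sits in the augmented column, so rank(C) = 3 but rank([C|b]) = 4.
Since the ranks differ, the system is inconsistent.

no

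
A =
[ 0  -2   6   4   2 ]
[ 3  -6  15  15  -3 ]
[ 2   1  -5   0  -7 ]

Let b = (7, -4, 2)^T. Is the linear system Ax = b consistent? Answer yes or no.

Row reduce the augmented matrix [A | b].
Swap R1 ↔ R2
R3 ← R3 − (2/3)·R1: [0, 5, -15, -10, -5, 14/3]
R3 ← R3 + (5/2)·R2: [0, 0, 0, 0, 0, 133/6]
The echelon form has 3 nonzero rows; the last pivot sits in the augmented column, so rank(A) = 2 but rank([A|b]) = 3.
Since the ranks differ, the system is inconsistent.

no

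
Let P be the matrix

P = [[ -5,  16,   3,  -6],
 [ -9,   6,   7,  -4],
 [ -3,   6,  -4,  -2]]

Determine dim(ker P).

Row reduce to echelon form.
R2 ← R2 − (9/5)·R1: [0, -114/5, 8/5, 34/5]
R3 ← R3 − (3/5)·R1: [0, -18/5, -29/5, 8/5]
R3 ← R3 − (3/19)·R2: [0, 0, -115/19, 10/19]
3 nonzero rows, so rank(P) = 3.
P has 4 columns; by rank–nullity, nullity = 4 − 3 = 1.

1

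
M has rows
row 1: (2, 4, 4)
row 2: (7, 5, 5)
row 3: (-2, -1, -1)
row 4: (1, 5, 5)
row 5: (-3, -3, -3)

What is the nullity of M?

Row reduce to echelon form.
R2 ← R2 − (7/2)·R1: [0, -9, -9]
R3 ← R3 + R1: [0, 3, 3]
R4 ← R4 − (1/2)·R1: [0, 3, 3]
R5 ← R5 + (3/2)·R1: [0, 3, 3]
R3 ← R3 + (1/3)·R2: [0, 0, 0]
R4 ← R4 + (1/3)·R2: [0, 0, 0]
R5 ← R5 + (1/3)·R2: [0, 0, 0]
2 nonzero rows, so rank(M) = 2.
M has 3 columns; by rank–nullity, nullity = 3 − 2 = 1.

1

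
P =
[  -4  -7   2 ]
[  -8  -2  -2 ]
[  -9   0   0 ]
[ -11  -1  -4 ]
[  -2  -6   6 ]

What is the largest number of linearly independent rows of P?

Row reduce to echelon form.
R2 ← R2 − (2)·R1: [0, 12, -6]
R3 ← R3 − (9/4)·R1: [0, 63/4, -9/2]
R4 ← R4 − (11/4)·R1: [0, 73/4, -19/2]
R5 ← R5 − (1/2)·R1: [0, -5/2, 5]
R3 ← R3 − (21/16)·R2: [0, 0, 27/8]
R4 ← R4 − (73/48)·R2: [0, 0, -3/8]
R5 ← R5 + (5/24)·R2: [0, 0, 15/4]
R4 ← R4 + (1/9)·R3: [0, 0, 0]
R5 ← R5 − (10/9)·R3: [0, 0, 0]
Echelon form has 3 nonzero rows, so rank(P) = 3.
The rank gives the maximum number of linearly independent rows: 3.

3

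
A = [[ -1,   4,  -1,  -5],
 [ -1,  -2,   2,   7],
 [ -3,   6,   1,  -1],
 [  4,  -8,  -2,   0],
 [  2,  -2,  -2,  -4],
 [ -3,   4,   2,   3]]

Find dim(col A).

Row reduce to echelon form.
R2 ← R2 − R1: [0, -6, 3, 12]
R3 ← R3 − (3)·R1: [0, -6, 4, 14]
R4 ← R4 + (4)·R1: [0, 8, -6, -20]
R5 ← R5 + (2)·R1: [0, 6, -4, -14]
R6 ← R6 − (3)·R1: [0, -8, 5, 18]
R3 ← R3 − R2: [0, 0, 1, 2]
R4 ← R4 + (4/3)·R2: [0, 0, -2, -4]
R5 ← R5 + R2: [0, 0, -1, -2]
R6 ← R6 − (4/3)·R2: [0, 0, 1, 2]
R4 ← R4 + (2)·R3: [0, 0, 0, 0]
R5 ← R5 + R3: [0, 0, 0, 0]
R6 ← R6 − R3: [0, 0, 0, 0]
Echelon form has 3 nonzero rows, so rank(A) = 3.
The column space has dimension equal to the rank: 3.

3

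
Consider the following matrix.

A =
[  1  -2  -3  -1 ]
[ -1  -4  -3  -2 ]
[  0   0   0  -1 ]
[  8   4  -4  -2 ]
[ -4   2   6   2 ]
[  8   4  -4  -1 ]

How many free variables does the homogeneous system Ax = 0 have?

1

Row reduce to echelon form.
R2 ← R2 + R1: [0, -6, -6, -3]
R4 ← R4 − (8)·R1: [0, 20, 20, 6]
R5 ← R5 + (4)·R1: [0, -6, -6, -2]
R6 ← R6 − (8)·R1: [0, 20, 20, 7]
R4 ← R4 + (10/3)·R2: [0, 0, 0, -4]
R5 ← R5 − R2: [0, 0, 0, 1]
R6 ← R6 + (10/3)·R2: [0, 0, 0, -3]
R4 ← R4 − (4)·R3: [0, 0, 0, 0]
R5 ← R5 + R3: [0, 0, 0, 0]
R6 ← R6 − (3)·R3: [0, 0, 0, 0]
3 nonzero rows, so rank(A) = 3.
A has 4 columns; by rank–nullity, nullity = 4 − 3 = 1.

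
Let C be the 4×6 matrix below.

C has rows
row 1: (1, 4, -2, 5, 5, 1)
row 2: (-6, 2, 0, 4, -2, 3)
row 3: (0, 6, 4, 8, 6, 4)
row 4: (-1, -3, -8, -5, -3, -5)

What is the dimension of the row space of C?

4

Row reduce to echelon form.
R2 ← R2 + (6)·R1: [0, 26, -12, 34, 28, 9]
R4 ← R4 + R1: [0, 1, -10, 0, 2, -4]
R3 ← R3 − (3/13)·R2: [0, 0, 88/13, 2/13, -6/13, 25/13]
R4 ← R4 − (1/26)·R2: [0, 0, -124/13, -17/13, 12/13, -113/26]
R4 ← R4 + (31/22)·R3: [0, 0, 0, -12/11, 3/11, -18/11]
Echelon form has 4 nonzero rows, so rank(C) = 4.
The row space has dimension equal to the rank: 4.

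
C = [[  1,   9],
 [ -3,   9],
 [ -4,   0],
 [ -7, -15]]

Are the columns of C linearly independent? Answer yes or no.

yes

Row reduce C to echelon form.
R2 ← R2 + (3)·R1: [0, 36]
R3 ← R3 + (4)·R1: [0, 36]
R4 ← R4 + (7)·R1: [0, 48]
R3 ← R3 − R2: [0, 0]
R4 ← R4 − (4/3)·R2: [0, 0]
2 pivots among 2 columns.
Every column is a pivot column, so the columns are linearly independent.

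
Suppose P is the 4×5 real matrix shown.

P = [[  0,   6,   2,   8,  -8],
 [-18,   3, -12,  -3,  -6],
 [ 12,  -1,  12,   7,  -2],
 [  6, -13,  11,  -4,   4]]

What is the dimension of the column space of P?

Row reduce to echelon form.
Swap R1 ↔ R2
R3 ← R3 + (2/3)·R1: [0, 1, 4, 5, -6]
R4 ← R4 + (1/3)·R1: [0, -12, 7, -5, 2]
R3 ← R3 − (1/6)·R2: [0, 0, 11/3, 11/3, -14/3]
R4 ← R4 + (2)·R2: [0, 0, 11, 11, -14]
R4 ← R4 − (3)·R3: [0, 0, 0, 0, 0]
Echelon form has 3 nonzero rows, so rank(P) = 3.
The column space has dimension equal to the rank: 3.

3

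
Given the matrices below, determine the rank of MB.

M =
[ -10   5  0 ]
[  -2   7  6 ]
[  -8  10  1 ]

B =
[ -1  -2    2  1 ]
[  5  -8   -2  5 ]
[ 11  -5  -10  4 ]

First compute MB:
[[ 35, -20, -30,  15],
 [103, -82, -78,  57],
 [ 69, -69, -46,  46]]
Now row reduce the product.
R2 ← R2 − (103/35)·R1: [0, -162/7, 72/7, 90/7]
R3 ← R3 − (69/35)·R1: [0, -207/7, 92/7, 115/7]
R3 ← R3 − (23/18)·R2: [0, 0, 0, 0]
2 nonzero rows, so rank(MB) = 2.

2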